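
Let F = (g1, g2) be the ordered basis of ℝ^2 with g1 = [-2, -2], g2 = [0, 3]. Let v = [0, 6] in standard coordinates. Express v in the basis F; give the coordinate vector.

[0, 2]

We seek scalars with c_1 g1 + c_2 g2 = v; equivalently solve M c = v where the columns of M are g1, g2.
System: -2c_1 + 0c_2 = 0, -2c_1 + 3c_2 = 6; solving gives c_1 = 0, c_2 = 2.
Check: 0·g1 + 2g2 = [0, 6].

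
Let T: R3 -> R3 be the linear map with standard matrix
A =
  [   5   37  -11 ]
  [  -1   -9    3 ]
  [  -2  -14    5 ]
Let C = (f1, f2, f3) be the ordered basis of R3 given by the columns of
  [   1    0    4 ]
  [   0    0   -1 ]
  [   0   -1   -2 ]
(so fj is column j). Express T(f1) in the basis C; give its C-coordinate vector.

<1, 0, 1>

Compute T(f1) = A f1 = <5, -1, -2> in standard coordinates.
Then write this in C-coordinates: solve for y in y_1 f1 + ... + y_3 f3 = <5, -1, -2>.
This gives y = <1, 0, 1>, which is column 1 of [T]_C.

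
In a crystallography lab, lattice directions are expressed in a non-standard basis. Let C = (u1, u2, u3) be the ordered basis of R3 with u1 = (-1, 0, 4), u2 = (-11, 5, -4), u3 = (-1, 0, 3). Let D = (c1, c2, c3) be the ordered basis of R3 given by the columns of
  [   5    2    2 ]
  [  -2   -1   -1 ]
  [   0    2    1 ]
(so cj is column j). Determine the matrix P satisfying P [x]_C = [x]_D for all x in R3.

Take x = uj: its C-coordinates are the j-th standard unit vector, so P e_j — column j of P — equals [uj]_D.
u1 = -c1 + 2c2 + 0·c3, giving column 1 = (-1, 2, 0); repeating for each j gives P = [[-1, -1, -1], [2, -1, 1], [0, -2, 1]].

[[-1, -1, -1], [2, -1, 1], [0, -2, 1]]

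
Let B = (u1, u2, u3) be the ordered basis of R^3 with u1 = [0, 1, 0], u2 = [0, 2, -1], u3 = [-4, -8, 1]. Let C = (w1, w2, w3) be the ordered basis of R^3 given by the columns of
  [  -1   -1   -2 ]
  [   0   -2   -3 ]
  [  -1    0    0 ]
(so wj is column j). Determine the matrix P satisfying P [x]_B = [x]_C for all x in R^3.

Column j of P is [uj]_C, since P maps B-coordinates to C-coordinates.
Expressing u1 in C: u1 = 0·w1 - 2w2 + w3, so column 1 of P is [0, -2, 1].
Doing the same for each uj gives P = [[0, 1, -1], [-2, -1, 1], [1, 0, 2]].

[[0, 1, -1], [-2, -1, 1], [1, 0, 2]]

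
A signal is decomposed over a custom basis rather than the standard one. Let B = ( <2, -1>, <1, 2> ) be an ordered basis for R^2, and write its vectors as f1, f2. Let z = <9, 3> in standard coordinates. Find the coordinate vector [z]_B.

[z]_B is the unique c with M c = z, where M has columns f1, f2.
System: 2c_1 + c_2 = 9, -c_1 + 2c_2 = 3; solving gives c_1 = 3, c_2 = 3.
Check: 3f1 + 3f2 = <9, 3>.

<3, 3>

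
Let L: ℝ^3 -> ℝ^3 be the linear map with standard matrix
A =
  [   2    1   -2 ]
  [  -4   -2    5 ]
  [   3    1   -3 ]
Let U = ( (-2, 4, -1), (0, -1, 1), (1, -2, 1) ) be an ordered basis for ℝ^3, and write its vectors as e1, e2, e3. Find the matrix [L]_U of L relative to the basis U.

With P the matrix whose columns are e1, ..., e3, [L]_U = P^(-1) A P.
Column by column: L(e1) = A e1 = (2, -5, 1); its U-coordinates (-2, 1, -2) give column 1.
Continuing for each basis vector yields [L]_U = [[-2, 0, 1], [1, -1, -1], [-2, -3, 0]].

[[-2, 0, 1], [1, -1, -1], [-2, -3, 0]]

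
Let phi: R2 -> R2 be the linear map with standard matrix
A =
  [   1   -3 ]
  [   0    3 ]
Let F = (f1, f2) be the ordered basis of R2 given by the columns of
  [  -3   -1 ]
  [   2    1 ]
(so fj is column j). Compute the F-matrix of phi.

With P the matrix whose columns are f1, f2, [phi]_F = P^(-1) A P.
Column by column: phi(f1) = A f1 = (-9, 6); its F-coordinates (3, 0) give column 1.
Continuing for each basis vector yields [phi]_F = [[3, 1], [0, 1]].

[[3, 1], [0, 1]]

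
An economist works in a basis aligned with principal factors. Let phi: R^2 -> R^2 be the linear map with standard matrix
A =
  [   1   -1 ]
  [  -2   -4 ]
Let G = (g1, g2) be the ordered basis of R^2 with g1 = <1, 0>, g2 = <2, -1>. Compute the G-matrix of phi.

[[-3, 3], [2, 0]]

Let P have columns g1, g2. Then [phi]_G = P^(-1) A P.
Here det P = -1, so P^(-1) is integer; computing A P first and then P^(-1)(A P) gives [[-3, 3], [2, 0]].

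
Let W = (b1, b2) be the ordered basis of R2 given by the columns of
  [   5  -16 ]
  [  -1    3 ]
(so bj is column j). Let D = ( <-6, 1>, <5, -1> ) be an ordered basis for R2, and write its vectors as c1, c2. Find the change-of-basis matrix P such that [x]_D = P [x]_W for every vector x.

[[0, 1], [1, -2]]

Take x = bj: its W-coordinates are the j-th standard unit vector, so P e_j — column j of P — equals [bj]_D.
b1 = 0·c1 + c2, giving column 1 = <0, 1>; repeating for each j gives P = [[0, 1], [1, -2]].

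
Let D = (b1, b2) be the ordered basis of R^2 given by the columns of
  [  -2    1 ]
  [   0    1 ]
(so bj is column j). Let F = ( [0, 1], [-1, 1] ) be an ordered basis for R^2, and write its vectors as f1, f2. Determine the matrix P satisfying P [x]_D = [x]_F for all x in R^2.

Column j of P is [bj]_F, since P maps D-coordinates to F-coordinates.
Expressing b1 in F: b1 = -2f1 + 2f2, so column 1 of P is [-2, 2].
Doing the same for each bj gives P = [[-2, 2], [2, -1]].

[[-2, 2], [2, -1]]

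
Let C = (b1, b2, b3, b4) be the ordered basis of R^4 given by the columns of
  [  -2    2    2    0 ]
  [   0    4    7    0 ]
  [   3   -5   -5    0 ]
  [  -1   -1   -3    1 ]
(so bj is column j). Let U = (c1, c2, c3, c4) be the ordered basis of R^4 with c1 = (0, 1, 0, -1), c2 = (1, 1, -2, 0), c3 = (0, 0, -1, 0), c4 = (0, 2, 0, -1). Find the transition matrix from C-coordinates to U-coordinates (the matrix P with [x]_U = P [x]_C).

Column j of P is [bj]_U, since P maps C-coordinates to U-coordinates.
Expressing b1 in U: b1 = 0·c1 - 2c2 + c3 + c4, so column 1 of P is (0, -2, 1, 1).
Doing the same for each bj gives P = [[0, 0, 1, -2], [-2, 2, 2, 0], [1, 1, 1, 0], [1, 1, 2, 1]].

[[0, 0, 1, -2], [-2, 2, 2, 0], [1, 1, 1, 0], [1, 1, 2, 1]]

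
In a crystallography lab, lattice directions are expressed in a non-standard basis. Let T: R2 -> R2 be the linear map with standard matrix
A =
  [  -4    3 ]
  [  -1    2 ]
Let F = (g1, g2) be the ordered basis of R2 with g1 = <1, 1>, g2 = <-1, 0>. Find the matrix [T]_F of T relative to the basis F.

[[1, 1], [2, -3]]

With P the matrix whose columns are g1, g2, [T]_F = P^(-1) A P.
Column by column: T(g1) = A g1 = <-1, 1>; its F-coordinates <1, 2> give column 1.
Continuing for each basis vector yields [T]_F = [[1, 1], [2, -3]].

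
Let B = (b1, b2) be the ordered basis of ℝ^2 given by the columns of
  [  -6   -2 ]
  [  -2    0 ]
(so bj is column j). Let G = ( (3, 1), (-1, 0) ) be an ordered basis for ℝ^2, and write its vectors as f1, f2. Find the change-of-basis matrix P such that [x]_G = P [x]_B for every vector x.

Let M have columns bj and N have columns fj. Then for every x, N [x]_G = x = M [x]_B, so P = N^(-1) M.
Since det N = 1, N^(-1) has integer entries; multiplying gives P = [[-2, 0], [0, 2]].

[[-2, 0], [0, 2]]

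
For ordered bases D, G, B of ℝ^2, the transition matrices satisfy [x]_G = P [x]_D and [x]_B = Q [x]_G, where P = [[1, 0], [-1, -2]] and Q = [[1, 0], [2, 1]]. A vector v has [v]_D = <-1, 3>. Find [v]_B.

<-1, -7>

Apply P to get G-coordinates <-1, -5>, then Q to get B-coordinates.
The result is [v]_B = <-1, -7>.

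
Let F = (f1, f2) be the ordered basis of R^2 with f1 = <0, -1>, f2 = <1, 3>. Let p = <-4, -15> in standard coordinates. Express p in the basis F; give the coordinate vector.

We seek scalars with c_1 f1 + c_2 f2 = p; equivalently solve M c = p where the columns of M are f1, f2.
System: 0c_1 + c_2 = -4, -c_1 + 3c_2 = -15; solving gives c_1 = 3, c_2 = -4.
Check: 3f1 - 4f2 = <-4, -15>.

<3, -4>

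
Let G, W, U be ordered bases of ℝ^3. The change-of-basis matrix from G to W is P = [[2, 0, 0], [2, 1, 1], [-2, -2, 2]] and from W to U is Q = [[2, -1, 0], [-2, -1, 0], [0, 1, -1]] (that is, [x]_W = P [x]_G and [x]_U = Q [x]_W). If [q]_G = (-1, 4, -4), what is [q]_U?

(-2, 6, 12)

Composing the changes, [q]_U = Q P [q]_G.
Q P = [[2, -1, -1], [-6, -1, -1], [4, 3, -1]]; applying this to (-1, 4, -4) gives (-2, 6, 12).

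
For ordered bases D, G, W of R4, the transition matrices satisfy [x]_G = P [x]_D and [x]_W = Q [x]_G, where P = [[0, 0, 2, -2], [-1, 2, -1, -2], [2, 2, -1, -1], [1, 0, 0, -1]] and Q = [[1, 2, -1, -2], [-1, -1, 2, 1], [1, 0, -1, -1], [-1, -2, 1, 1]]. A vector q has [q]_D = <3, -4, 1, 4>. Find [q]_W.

Apply P to get G-coordinates <-6, -20, -7, -1>, then Q to get W-coordinates.
The result is [q]_W = <-37, 11, 2, 38>.

<-37, 11, 2, 38>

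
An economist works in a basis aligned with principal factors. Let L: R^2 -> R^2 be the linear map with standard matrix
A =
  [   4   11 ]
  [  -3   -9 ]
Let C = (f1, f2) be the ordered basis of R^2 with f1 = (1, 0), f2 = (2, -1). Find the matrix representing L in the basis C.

[[-2, 3], [3, -3]]

With P the matrix whose columns are f1, f2, [L]_C = P^(-1) A P.
Column by column: L(f1) = A f1 = (4, -3); its C-coordinates (-2, 3) give column 1.
Continuing for each basis vector yields [L]_C = [[-2, 3], [3, -3]].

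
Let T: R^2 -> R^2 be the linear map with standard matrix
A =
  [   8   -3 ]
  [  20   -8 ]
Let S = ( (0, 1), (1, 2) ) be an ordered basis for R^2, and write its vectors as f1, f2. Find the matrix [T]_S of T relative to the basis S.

[[-2, 0], [-3, 2]]

The j-th column of [T]_S is [T(fj)]_S.
T(f1) = A f1 = (-3, -8) = -2f1 - 3f2, so column 1 is (-2, -3).
Repeating for f2 and assembling the columns gives [[-2, 0], [-3, 2]].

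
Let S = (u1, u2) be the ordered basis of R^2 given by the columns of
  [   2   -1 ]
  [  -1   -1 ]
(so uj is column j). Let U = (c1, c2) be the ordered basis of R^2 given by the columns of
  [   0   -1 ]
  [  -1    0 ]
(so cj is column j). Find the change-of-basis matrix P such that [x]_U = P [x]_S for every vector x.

[[1, 1], [-2, 1]]

Column j of P is [uj]_U, since P maps S-coordinates to U-coordinates.
Expressing u1 in U: u1 = c1 - 2c2, so column 1 of P is [1, -2].
Doing the same for each uj gives P = [[1, 1], [-2, 1]].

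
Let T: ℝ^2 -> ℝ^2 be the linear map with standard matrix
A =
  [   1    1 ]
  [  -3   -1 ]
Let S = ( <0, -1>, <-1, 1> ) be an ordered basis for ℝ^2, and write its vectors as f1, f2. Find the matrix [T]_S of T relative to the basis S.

[[0, -2], [1, 0]]

With P the matrix whose columns are f1, f2, [T]_S = P^(-1) A P.
Column by column: T(f1) = A f1 = <-1, 1>; its S-coordinates <0, 1> give column 1.
Continuing for each basis vector yields [T]_S = [[0, -2], [1, 0]].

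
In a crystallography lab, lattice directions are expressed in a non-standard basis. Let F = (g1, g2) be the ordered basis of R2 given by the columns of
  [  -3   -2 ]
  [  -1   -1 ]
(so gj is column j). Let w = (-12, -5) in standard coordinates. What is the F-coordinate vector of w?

(2, 3)

We seek scalars with c_1 g1 + c_2 g2 = w; equivalently solve M c = w where the columns of M are g1, g2.
System: -3c_1 - 2c_2 = -12, -c_1 - c_2 = -5; solving gives c_1 = 2, c_2 = 3.
Check: 2g1 + 3g2 = (-12, -5).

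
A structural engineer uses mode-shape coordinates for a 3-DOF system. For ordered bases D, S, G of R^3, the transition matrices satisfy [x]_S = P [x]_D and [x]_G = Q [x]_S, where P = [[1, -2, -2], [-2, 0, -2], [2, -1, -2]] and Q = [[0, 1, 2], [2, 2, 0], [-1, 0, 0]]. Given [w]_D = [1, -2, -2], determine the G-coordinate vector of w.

Composing the changes, [w]_G = Q P [w]_D.
Q P = [[2, -2, -6], [-2, -4, -8], [-1, 2, 2]]; applying this to [1, -2, -2] gives [18, 22, -9].

[18, 22, -9]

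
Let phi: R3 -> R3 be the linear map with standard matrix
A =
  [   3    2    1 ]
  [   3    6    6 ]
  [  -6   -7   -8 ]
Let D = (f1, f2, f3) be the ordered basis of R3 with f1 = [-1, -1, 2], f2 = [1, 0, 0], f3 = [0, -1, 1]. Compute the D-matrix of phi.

[[0, -3, -1], [-3, 0, -2], [-3, 0, 1]]

With P the matrix whose columns are f1, ..., f3, [phi]_D = P^(-1) A P.
Column by column: phi(f1) = A f1 = [-3, 3, -3]; its D-coordinates [0, -3, -3] give column 1.
Continuing for each basis vector yields [phi]_D = [[0, -3, -1], [-3, 0, -2], [-3, 0, 1]].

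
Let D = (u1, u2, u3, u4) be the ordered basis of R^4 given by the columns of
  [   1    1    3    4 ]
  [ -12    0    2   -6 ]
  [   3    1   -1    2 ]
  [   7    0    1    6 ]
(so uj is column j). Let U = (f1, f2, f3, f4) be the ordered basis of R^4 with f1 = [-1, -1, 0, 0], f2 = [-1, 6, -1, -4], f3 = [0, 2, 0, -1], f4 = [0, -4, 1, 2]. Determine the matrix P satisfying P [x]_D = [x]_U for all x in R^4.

[[0, -2, -2, -2], [-1, 1, -1, -2], [1, 0, -1, 2], [2, 2, -2, 0]]

Let M have columns uj and N have columns fj. Then for every x, N [x]_U = x = M [x]_D, so P = N^(-1) M.
Since det N = 1, N^(-1) has integer entries; multiplying gives P = [[0, -2, -2, -2], [-1, 1, -1, -2], [1, 0, -1, 2], [2, 2, -2, 0]].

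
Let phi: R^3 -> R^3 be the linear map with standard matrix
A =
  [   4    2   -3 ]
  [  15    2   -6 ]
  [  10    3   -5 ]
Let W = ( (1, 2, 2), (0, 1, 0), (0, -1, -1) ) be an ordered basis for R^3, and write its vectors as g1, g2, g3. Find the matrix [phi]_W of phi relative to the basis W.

[[2, 2, 1], [1, -1, 2], [-2, 1, 0]]

Let P have columns g1, ..., g3. Then [phi]_W = P^(-1) A P.
Here det P = -1, so P^(-1) is integer; computing A P first and then P^(-1)(A P) gives [[2, 2, 1], [1, -1, 2], [-2, 1, 0]].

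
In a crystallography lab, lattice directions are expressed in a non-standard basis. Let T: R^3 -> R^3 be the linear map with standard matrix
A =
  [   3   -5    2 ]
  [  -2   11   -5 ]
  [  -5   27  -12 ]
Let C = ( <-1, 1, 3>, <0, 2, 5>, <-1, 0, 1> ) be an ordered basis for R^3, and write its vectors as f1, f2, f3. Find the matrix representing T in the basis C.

With P the matrix whose columns are f1, ..., f3, [T]_C = P^(-1) A P.
Column by column: T(f1) = A f1 = <-2, -2, -4>; its C-coordinates <2, -2, 0> give column 1.
Continuing for each basis vector yields [T]_C = [[2, -3, 1], [-2, 0, -2], [0, 3, 0]].

[[2, -3, 1], [-2, 0, -2], [0, 3, 0]]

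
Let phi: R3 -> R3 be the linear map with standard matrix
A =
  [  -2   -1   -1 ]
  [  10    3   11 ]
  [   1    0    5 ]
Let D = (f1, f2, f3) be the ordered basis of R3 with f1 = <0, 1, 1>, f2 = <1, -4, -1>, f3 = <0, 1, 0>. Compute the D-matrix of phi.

With P the matrix whose columns are f1, ..., f3, [phi]_D = P^(-1) A P.
Column by column: phi(f1) = A f1 = <-2, 14, 5>; its D-coordinates <3, -2, 3> give column 1.
Continuing for each basis vector yields [phi]_D = [[3, -1, -1], [-2, 3, -1], [3, 0, 0]].

[[3, -1, -1], [-2, 3, -1], [3, 0, 0]]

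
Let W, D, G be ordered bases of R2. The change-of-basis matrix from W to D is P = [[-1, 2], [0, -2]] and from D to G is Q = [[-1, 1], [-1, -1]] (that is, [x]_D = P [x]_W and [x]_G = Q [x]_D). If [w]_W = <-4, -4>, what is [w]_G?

<12, -4>

Apply P to get D-coordinates <-4, 8>, then Q to get G-coordinates.
The result is [w]_G = <12, -4>.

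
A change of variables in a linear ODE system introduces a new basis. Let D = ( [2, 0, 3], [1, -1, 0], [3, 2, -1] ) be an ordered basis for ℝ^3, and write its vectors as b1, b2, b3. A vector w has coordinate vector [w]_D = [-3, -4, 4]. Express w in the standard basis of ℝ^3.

w = M [w]_D, where M has columns b1, ..., b3.
Carrying out the matrix-vector product, w = [2, 12, -13].

[2, 12, -13]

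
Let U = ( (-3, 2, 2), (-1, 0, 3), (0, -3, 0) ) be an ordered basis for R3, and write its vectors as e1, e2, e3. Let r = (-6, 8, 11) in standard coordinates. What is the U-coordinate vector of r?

(1, 3, -2)

We seek scalars with c_1 e1 + ... + c_3 e3 = r; equivalently solve M c = r where the columns of M are e1, ..., e3.
Gaussian elimination on [M | r] yields c = (1, 3, -2).
Check: e1 + 3e2 - 2e3 = (-6, 8, 11).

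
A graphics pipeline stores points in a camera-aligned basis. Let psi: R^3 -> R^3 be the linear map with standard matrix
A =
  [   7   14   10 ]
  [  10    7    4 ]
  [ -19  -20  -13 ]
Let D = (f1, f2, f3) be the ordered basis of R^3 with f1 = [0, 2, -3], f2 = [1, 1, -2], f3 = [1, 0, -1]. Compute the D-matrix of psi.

With P the matrix whose columns are f1, ..., f3, [psi]_D = P^(-1) A P.
Column by column: psi(f1) = A f1 = [-2, 2, -1]; its D-coordinates [1, 0, -2] give column 1.
Continuing for each basis vector yields [psi]_D = [[1, 3, 3], [0, 3, 0], [-2, -2, -3]].

[[1, 3, 3], [0, 3, 0], [-2, -2, -3]]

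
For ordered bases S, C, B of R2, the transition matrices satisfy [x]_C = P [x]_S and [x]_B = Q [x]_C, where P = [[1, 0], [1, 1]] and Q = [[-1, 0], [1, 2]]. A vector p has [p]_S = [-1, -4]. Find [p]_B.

Composing the changes, [p]_B = Q P [p]_S.
Q P = [[-1, 0], [3, 2]]; applying this to [-1, -4] gives [1, -11].

[1, -11]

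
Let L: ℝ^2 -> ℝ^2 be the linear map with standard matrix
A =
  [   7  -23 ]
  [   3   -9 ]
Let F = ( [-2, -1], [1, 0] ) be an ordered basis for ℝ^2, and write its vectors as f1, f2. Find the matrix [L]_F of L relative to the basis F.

[[-3, -3], [3, 1]]

Let P have columns f1, f2. Then [L]_F = P^(-1) A P.
Here det P = 1, so P^(-1) is integer; computing A P first and then P^(-1)(A P) gives [[-3, -3], [3, 1]].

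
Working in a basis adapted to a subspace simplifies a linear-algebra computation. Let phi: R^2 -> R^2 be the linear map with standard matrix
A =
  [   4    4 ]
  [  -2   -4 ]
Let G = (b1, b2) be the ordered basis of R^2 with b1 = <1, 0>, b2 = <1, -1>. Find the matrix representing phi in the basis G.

The j-th column of [phi]_G is [phi(bj)]_G.
phi(b1) = A b1 = <4, -2> = 2b1 + 2b2, so column 1 is <2, 2>.
Repeating for b2 and assembling the columns gives [[2, 2], [2, -2]].

[[2, 2], [2, -2]]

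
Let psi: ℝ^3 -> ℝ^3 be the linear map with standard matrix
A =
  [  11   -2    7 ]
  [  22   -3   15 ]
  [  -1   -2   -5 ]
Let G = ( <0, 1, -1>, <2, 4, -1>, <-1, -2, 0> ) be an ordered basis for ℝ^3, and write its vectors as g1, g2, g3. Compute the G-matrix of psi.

The j-th column of [psi]_G is [psi(gj)]_G.
psi(g1) = A g1 = <-9, -18, 3> = 0·g1 - 3g2 + 3g3, so column 1 is <0, -3, 3>.
Repeating for g2, g3 and assembling the columns gives [[0, 3, -2], [-3, 2, -3], [3, -3, 1]].

[[0, 3, -2], [-3, 2, -3], [3, -3, 1]]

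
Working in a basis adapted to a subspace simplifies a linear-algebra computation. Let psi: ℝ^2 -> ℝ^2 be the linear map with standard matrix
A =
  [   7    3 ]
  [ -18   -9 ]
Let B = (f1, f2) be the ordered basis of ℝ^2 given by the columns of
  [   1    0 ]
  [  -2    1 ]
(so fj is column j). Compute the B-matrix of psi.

[[1, 3], [2, -3]]

Let P have columns f1, f2. Then [psi]_B = P^(-1) A P.
Here det P = 1, so P^(-1) is integer; computing A P first and then P^(-1)(A P) gives [[1, 3], [2, -3]].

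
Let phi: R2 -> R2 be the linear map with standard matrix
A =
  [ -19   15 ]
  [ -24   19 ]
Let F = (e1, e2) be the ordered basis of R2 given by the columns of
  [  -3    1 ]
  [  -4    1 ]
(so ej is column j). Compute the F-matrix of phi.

[[1, 1], [0, -1]]

With P the matrix whose columns are e1, e2, [phi]_F = P^(-1) A P.
Column by column: phi(e1) = A e1 = (-3, -4); its F-coordinates (1, 0) give column 1.
Continuing for each basis vector yields [phi]_F = [[1, 1], [0, -1]].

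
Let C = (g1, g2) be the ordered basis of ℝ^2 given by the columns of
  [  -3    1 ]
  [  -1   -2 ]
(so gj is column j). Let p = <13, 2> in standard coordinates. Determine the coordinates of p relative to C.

Write p = c_1 g1 + c_2 g2 and solve for the c_i.
System: -3c_1 + c_2 = 13, -c_1 - 2c_2 = 2; solving gives c_1 = -4, c_2 = 1.
Check: -4g1 + g2 = <13, 2>.

<-4, 1>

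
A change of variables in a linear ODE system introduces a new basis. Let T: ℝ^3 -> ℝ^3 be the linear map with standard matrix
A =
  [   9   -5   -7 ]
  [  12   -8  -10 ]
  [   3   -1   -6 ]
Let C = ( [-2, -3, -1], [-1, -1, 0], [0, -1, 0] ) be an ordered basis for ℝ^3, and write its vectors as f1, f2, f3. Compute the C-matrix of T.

The j-th column of [T]_C is [T(fj)]_C.
T(f1) = A f1 = [4, 10, 3] = -3f1 + 2f2 - 3f3, so column 1 is [-3, 2, -3].
Repeating for f2, f3 and assembling the columns gives [[-3, 2, -1], [2, 0, -3], [-3, -2, -2]].

[[-3, 2, -1], [2, 0, -3], [-3, -2, -2]]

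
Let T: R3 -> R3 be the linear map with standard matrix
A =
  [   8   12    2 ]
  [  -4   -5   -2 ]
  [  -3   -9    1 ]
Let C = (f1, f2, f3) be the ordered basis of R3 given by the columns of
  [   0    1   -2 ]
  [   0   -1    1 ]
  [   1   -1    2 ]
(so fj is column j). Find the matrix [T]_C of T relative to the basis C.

With P the matrix whose columns are f1, ..., f3, [T]_C = P^(-1) A P.
Column by column: T(f1) = A f1 = (2, -2, 1); its C-coordinates (3, 2, 0) give column 1.
Continuing for each basis vector yields [T]_C = [[3, -1, -1], [2, 0, 2], [0, 3, 1]].

[[3, -1, -1], [2, 0, 2], [0, 3, 1]]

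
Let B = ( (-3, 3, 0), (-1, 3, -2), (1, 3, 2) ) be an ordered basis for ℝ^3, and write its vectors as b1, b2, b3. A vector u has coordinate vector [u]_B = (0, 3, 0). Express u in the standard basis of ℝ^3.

(-3, 9, -6)

u = M [u]_B, where M has columns b1, ..., b3.
Carrying out the matrix-vector product, u = (-3, 9, -6).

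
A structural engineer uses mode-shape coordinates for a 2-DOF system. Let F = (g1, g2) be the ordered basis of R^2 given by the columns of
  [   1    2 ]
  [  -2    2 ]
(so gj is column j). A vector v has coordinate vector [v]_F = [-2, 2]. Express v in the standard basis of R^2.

The coordinates say v = -2g1 + 2g2; adding the scaled basis vectors gives [2, 8].

[2, 8]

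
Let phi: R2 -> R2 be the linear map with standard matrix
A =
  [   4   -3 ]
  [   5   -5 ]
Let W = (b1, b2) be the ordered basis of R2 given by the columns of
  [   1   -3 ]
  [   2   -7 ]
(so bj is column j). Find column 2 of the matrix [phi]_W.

Compute phi(b2) = A b2 = <9, 20> in standard coordinates.
Then write this in W-coordinates: solve for y in y_1 b1 + y_2 b2 = <9, 20>.
This gives y = <3, -2>, which is column 2 of [phi]_W.

<3, -2>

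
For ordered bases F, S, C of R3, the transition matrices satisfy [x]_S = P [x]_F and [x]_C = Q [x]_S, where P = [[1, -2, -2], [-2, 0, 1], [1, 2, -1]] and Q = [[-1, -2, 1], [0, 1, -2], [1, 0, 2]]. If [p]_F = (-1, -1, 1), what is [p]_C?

(-9, 11, -9)

Composing the changes, [p]_C = Q P [p]_F.
Q P = [[4, 4, -1], [-4, -4, 3], [3, 2, -4]]; applying this to (-1, -1, 1) gives (-9, 11, -9).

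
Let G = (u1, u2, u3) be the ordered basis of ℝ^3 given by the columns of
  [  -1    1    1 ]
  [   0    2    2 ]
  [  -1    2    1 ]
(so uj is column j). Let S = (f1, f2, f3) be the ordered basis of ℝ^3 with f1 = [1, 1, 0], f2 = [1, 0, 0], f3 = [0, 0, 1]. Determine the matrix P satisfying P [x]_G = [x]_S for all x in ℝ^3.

Take x = uj: its G-coordinates are the j-th standard unit vector, so P e_j — column j of P — equals [uj]_S.
u1 = 0·f1 - f2 - f3, giving column 1 = [0, -1, -1]; repeating for each j gives P = [[0, 2, 2], [-1, -1, -1], [-1, 2, 1]].

[[0, 2, 2], [-1, -1, -1], [-1, 2, 1]]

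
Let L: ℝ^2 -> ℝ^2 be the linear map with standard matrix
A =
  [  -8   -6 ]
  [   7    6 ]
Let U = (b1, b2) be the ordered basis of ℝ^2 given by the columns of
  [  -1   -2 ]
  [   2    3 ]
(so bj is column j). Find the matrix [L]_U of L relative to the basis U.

[[-2, 2], [3, 0]]

With P the matrix whose columns are b1, b2, [L]_U = P^(-1) A P.
Column by column: L(b1) = A b1 = [-4, 5]; its U-coordinates [-2, 3] give column 1.
Continuing for each basis vector yields [L]_U = [[-2, 2], [3, 0]].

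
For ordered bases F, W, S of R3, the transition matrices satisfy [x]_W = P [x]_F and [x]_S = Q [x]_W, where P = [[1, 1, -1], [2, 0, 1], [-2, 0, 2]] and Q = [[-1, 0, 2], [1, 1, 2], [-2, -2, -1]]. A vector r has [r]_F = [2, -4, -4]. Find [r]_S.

[-26, -22, 8]

Apply P to get W-coordinates [2, 0, -12], then Q to get S-coordinates.
The result is [r]_S = [-26, -22, 8].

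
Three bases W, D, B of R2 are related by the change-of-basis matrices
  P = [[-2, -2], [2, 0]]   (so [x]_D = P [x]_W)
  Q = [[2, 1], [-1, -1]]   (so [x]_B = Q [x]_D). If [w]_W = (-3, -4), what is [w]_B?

(22, -8)

Apply P to get D-coordinates (14, -6), then Q to get B-coordinates.
The result is [w]_B = (22, -8).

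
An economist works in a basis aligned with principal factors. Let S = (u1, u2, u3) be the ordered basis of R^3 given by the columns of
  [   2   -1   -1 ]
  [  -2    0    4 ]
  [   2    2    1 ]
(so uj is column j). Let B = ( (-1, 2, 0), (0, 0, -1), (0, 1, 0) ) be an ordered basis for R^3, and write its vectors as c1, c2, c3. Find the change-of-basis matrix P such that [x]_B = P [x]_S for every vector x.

[[-2, 1, 1], [-2, -2, -1], [2, -2, 2]]

Let M have columns uj and N have columns cj. Then for every x, N [x]_B = x = M [x]_S, so P = N^(-1) M.
Since det N = -1, N^(-1) has integer entries; multiplying gives P = [[-2, 1, 1], [-2, -2, -1], [2, -2, 2]].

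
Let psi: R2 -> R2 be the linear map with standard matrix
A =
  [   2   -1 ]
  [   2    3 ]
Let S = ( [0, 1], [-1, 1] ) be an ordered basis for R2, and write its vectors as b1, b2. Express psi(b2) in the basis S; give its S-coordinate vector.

[-2, 3]

Column 2 of [psi]_S is the S-coordinate vector of psi(b2).
In standard coordinates psi(b2) = A b2 = [-3, 1].
Converting to S: [-3, 1] = -2b1 + 3b2, so the coordinate vector is [-2, 3].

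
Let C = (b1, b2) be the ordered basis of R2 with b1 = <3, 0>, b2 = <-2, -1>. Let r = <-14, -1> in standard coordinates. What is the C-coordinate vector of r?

<-4, 1>

Write r = c_1 b1 + c_2 b2 and solve for the c_i.
System: 3c_1 - 2c_2 = -14, 0c_1 - c_2 = -1; solving gives c_1 = -4, c_2 = 1.
Check: -4b1 + b2 = <-14, -1>.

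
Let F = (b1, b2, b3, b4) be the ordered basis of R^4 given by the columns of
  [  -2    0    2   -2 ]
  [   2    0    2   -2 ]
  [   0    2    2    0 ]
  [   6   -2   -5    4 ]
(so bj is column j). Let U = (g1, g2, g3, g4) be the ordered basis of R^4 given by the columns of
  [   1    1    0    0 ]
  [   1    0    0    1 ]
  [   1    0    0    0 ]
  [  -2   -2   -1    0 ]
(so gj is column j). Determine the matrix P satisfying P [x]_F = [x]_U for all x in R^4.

[[0, 2, 2, 0], [-2, -2, 0, -2], [-2, 2, 1, 0], [2, -2, 0, -2]]

Take x = bj: its F-coordinates are the j-th standard unit vector, so P e_j — column j of P — equals [bj]_U.
b1 = 0·g1 - 2g2 - 2g3 + 2g4, giving column 1 = (0, -2, -2, 2); repeating for each j gives P = [[0, 2, 2, 0], [-2, -2, 0, -2], [-2, 2, 1, 0], [2, -2, 0, -2]].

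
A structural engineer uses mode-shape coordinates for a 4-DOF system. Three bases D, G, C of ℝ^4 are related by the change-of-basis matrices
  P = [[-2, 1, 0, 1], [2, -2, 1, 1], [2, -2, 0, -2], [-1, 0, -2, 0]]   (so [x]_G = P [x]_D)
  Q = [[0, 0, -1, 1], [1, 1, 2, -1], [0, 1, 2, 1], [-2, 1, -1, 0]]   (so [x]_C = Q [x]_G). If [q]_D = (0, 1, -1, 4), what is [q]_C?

First [q]_G = P [q]_D = (5, 1, -10, 2).
Then [q]_C = Q [q]_G = (12, -16, -17, 1).

(12, -16, -17, 1)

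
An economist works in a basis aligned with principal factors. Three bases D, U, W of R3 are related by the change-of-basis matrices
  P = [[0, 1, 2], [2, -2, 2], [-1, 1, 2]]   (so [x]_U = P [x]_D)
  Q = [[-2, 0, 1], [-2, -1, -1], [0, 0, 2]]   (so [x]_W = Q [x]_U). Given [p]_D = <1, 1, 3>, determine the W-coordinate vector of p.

Composing the changes, [p]_W = Q P [p]_D.
Q P = [[-1, -1, -2], [-1, -1, -8], [-2, 2, 4]]; applying this to <1, 1, 3> gives <-8, -26, 12>.

<-8, -26, 12>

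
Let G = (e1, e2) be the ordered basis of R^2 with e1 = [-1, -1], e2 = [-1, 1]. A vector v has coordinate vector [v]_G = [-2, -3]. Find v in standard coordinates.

[5, -1]

The coordinates say v = -2e1 - 3e2; adding the scaled basis vectors gives [5, -1].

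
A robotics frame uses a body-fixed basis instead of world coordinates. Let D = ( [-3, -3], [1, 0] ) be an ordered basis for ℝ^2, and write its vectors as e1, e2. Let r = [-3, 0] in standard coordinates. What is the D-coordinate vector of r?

[r]_D is the unique c with M c = r, where M has columns e1, e2.
System: -3c_1 + c_2 = -3, -3c_1 + 0c_2 = 0; solving gives c_1 = 0, c_2 = -3.
Check: 0·e1 - 3e2 = [-3, 0].

[0, -3]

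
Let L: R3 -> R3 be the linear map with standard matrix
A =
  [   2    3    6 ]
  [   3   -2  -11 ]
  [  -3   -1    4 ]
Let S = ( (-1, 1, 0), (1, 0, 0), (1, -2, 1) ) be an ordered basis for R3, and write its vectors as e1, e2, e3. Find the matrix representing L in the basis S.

The j-th column of [L]_S is [L(ej)]_S.
L(e1) = A e1 = (1, -5, 2) = -e1 - 2e2 + 2e3, so column 1 is (-1, -2, 2).
Repeating for e2, e3 and assembling the columns gives [[-1, -3, 2], [-2, 2, 1], [2, -3, 3]].

[[-1, -3, 2], [-2, 2, 1], [2, -3, 3]]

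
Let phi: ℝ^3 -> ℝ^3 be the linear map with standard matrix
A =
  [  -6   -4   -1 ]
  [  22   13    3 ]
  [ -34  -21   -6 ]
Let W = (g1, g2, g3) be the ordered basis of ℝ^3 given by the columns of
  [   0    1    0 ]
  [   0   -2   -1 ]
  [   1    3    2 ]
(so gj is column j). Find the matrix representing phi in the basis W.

[[-1, -1, -3], [-1, -1, 2], [-1, -3, 3]]

With P the matrix whose columns are g1, ..., g3, [phi]_W = P^(-1) A P.
Column by column: phi(g1) = A g1 = <-1, 3, -6>; its W-coordinates <-1, -1, -1> give column 1.
Continuing for each basis vector yields [phi]_W = [[-1, -1, -3], [-1, -1, 2], [-1, -3, 3]].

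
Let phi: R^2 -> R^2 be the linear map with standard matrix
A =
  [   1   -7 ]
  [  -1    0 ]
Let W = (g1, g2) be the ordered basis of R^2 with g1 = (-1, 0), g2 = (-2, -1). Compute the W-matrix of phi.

[[3, -1], [-1, -2]]

With P the matrix whose columns are g1, g2, [phi]_W = P^(-1) A P.
Column by column: phi(g1) = A g1 = (-1, 1); its W-coordinates (3, -1) give column 1.
Continuing for each basis vector yields [phi]_W = [[3, -1], [-1, -2]].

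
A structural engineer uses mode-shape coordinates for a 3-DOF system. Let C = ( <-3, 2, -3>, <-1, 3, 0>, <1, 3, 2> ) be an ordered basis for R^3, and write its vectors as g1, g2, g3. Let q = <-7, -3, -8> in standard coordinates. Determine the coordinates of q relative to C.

[q]_C is the unique c with M c = q, where M has columns g1, ..., g3.
Gaussian elimination on [M | q] yields c = (0, 3, -4).
Check: 0·g1 + 3g2 - 4g3 = <-7, -3, -8>.

<0, 3, -4>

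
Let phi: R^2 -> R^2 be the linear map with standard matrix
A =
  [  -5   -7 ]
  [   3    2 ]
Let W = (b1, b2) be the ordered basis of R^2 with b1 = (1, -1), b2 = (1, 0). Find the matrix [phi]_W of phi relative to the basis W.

[[-1, -3], [3, -2]]

Let P have columns b1, b2. Then [phi]_W = P^(-1) A P.
Here det P = 1, so P^(-1) is integer; computing A P first and then P^(-1)(A P) gives [[-1, -3], [3, -2]].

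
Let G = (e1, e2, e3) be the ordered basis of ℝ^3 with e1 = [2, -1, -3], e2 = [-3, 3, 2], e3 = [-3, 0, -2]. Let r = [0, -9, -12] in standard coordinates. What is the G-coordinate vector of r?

[0, -3, 3]

[r]_G is the unique c with M c = r, where M has columns e1, ..., e3.
Gaussian elimination on [M | r] yields c = (0, -3, 3).
Check: 0·e1 - 3e2 + 3e3 = [0, -9, -12].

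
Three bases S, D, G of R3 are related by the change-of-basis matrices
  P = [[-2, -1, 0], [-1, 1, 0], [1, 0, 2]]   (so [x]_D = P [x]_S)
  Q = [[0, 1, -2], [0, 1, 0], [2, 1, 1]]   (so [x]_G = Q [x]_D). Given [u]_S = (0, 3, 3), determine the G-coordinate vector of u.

First [u]_D = P [u]_S = (-3, 3, 6).
Then [u]_G = Q [u]_D = (-9, 3, 3).

(-9, 3, 3)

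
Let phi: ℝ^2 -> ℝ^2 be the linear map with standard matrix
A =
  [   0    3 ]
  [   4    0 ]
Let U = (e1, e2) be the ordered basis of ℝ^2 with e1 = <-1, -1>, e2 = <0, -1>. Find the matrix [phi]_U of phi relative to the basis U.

[[3, 3], [1, -3]]

The j-th column of [phi]_U is [phi(ej)]_U.
phi(e1) = A e1 = <-3, -4> = 3e1 + e2, so column 1 is <3, 1>.
Repeating for e2 and assembling the columns gives [[3, 3], [1, -3]].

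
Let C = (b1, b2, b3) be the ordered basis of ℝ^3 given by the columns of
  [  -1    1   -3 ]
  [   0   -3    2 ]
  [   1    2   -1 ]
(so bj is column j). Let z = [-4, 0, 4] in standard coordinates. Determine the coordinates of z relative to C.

[4, 0, 0]

[z]_C is the unique c with M c = z, where M has columns b1, ..., b3.
Gaussian elimination on [M | z] yields c = (4, 0, 0).
Check: 4b1 + 0·b2 + 0·b3 = [-4, 0, 4].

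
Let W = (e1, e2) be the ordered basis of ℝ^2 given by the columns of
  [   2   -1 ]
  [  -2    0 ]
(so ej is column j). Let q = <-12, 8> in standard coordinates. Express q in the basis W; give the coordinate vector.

Write q = c_1 e1 + c_2 e2 and solve for the c_i.
System: 2c_1 - c_2 = -12, -2c_1 + 0c_2 = 8; solving gives c_1 = -4, c_2 = 4.
Check: -4e1 + 4e2 = <-12, 8>.

<-4, 4>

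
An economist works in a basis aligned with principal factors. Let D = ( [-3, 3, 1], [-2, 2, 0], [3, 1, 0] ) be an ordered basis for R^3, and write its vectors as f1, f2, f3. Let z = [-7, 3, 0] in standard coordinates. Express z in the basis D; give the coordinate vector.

Write z = c_1 f1 + ... + c_3 f3 and solve for the c_i.
Solving this 3x3 system gives c = (0, 2, -1).
Check: 0·f1 + 2f2 - f3 = [-7, 3, 0].

[0, 2, -1]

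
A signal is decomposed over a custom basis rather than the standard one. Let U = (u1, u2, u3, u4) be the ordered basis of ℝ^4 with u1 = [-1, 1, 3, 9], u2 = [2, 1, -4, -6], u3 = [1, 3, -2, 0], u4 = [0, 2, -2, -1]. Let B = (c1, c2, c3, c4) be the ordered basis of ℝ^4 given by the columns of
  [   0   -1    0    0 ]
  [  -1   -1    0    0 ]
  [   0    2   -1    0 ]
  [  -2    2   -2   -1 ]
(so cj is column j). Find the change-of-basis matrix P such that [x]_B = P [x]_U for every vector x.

[[-2, 1, -2, -2], [1, -2, -1, 0], [-1, 0, 0, 2], [-1, 0, 2, 1]]

Column j of P is [uj]_B, since P maps U-coordinates to B-coordinates.
Expressing u1 in B: u1 = -2c1 + c2 - c3 - c4, so column 1 of P is [-2, 1, -1, -1].
Doing the same for each uj gives P = [[-2, 1, -2, -2], [1, -2, -1, 0], [-1, 0, 0, 2], [-1, 0, 2, 1]].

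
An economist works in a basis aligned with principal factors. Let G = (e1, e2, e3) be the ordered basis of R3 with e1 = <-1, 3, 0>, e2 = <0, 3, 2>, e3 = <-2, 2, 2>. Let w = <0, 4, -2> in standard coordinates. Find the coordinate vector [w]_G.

We seek scalars with c_1 e1 + ... + c_3 e3 = w; equivalently solve M c = w where the columns of M are e1, ..., e3.
Row-reducing the augmented matrix [M | w] gives c = (2, 0, -1).
Check: 2e1 + 0·e2 - e3 = <0, 4, -2>.

<2, 0, -1>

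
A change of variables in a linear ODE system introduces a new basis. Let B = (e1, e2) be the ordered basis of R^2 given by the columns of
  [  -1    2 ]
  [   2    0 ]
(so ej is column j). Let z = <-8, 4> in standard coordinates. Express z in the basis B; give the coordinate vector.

Write z = c_1 e1 + c_2 e2 and solve for the c_i.
System: -c_1 + 2c_2 = -8, 2c_1 + 0c_2 = 4; solving gives c_1 = 2, c_2 = -3.
Check: 2e1 - 3e2 = <-8, 4>.

<2, -3>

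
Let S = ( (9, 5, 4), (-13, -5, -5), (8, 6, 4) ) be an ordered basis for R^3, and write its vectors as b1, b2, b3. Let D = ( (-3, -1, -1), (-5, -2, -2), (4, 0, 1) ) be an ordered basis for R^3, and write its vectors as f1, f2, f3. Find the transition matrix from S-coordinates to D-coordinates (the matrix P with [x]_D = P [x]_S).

Take x = bj: its S-coordinates are the j-th standard unit vector, so P e_j — column j of P — equals [bj]_D.
b1 = -f1 - 2f2 - f3, giving column 1 = (-1, -2, -1); repeating for each j gives P = [[-1, 1, -2], [-2, 2, -2], [-1, 0, -2]].

[[-1, 1, -2], [-2, 2, -2], [-1, 0, -2]]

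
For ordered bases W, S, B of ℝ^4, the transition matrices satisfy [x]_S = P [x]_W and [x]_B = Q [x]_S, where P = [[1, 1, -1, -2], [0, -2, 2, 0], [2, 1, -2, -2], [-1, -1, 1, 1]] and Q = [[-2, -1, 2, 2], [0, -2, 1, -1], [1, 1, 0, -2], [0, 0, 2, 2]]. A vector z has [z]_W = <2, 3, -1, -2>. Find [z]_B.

<-2, 37, 18, 10>

Apply P to get S-coordinates <10, -8, 13, -8>, then Q to get B-coordinates.
The result is [z]_B = <-2, 37, 18, 10>.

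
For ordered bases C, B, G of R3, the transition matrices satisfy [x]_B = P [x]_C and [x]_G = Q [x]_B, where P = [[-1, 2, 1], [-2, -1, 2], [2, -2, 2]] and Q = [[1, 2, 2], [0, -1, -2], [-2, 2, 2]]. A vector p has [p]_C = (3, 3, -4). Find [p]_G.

(-51, 33, -48)

Composing the changes, [p]_G = Q P [p]_C.
Q P = [[-1, -4, 9], [-2, 5, -6], [2, -10, 6]]; applying this to (3, 3, -4) gives (-51, 33, -48).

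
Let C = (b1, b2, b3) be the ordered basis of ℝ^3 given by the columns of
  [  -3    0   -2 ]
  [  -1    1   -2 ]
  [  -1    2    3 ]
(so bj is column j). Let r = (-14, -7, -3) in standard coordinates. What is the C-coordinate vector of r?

(4, -1, 1)

We seek scalars with c_1 b1 + ... + c_3 b3 = r; equivalently solve M c = r where the columns of M are b1, ..., b3.
Row-reducing the augmented matrix [M | r] gives c = (4, -1, 1).
Check: 4b1 - b2 + b3 = (-14, -7, -3).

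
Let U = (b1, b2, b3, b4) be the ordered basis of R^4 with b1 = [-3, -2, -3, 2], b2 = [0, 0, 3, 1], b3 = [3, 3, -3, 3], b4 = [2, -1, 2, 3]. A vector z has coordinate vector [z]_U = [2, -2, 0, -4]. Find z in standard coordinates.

By definition z = 2b1 - 2b2 + 0·b3 - 4b4.
Summing componentwise gives [-14, 0, -20, -10].

[-14, 0, -20, -10]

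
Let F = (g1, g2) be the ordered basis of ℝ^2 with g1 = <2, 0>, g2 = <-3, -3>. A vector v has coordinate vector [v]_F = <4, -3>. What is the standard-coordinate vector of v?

The coordinates say v = 4g1 - 3g2; adding the scaled basis vectors gives <17, 9>.

<17, 9>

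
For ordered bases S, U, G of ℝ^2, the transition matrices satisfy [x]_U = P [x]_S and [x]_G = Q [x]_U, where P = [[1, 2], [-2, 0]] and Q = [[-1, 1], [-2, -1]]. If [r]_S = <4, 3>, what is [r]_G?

Composing the changes, [r]_G = Q P [r]_S.
Q P = [[-3, -2], [0, -4]]; applying this to <4, 3> gives <-18, -12>.

<-18, -12>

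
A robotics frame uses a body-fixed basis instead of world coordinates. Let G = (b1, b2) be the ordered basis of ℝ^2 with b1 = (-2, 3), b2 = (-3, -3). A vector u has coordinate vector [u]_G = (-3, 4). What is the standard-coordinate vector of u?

The coordinates say u = -3b1 + 4b2; adding the scaled basis vectors gives (-6, -21).

(-6, -21)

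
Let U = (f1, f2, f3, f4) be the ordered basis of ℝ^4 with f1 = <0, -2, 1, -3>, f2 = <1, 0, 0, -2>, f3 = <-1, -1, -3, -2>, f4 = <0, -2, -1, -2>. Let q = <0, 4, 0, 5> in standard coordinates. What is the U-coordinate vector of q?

[q]_U is the unique c with M c = q, where M has columns f1, ..., f4.
Solving this 4x4 system gives c = (-1, 0, 0, -1).
Check: -f1 + 0·f2 + 0·f3 - f4 = <0, 4, 0, 5>.

<-1, 0, 0, -1>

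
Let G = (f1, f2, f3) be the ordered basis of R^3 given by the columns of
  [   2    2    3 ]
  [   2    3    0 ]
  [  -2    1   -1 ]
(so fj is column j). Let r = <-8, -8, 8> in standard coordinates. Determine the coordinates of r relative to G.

<-4, 0, 0>

Write r = c_1 f1 + ... + c_3 f3 and solve for the c_i.
Solving this 3x3 system gives c = (-4, 0, 0).
Check: -4f1 + 0·f2 + 0·f3 = <-8, -8, 8>.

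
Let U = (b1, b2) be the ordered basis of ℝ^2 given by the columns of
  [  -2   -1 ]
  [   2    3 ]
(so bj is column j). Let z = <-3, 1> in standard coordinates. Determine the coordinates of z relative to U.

We seek scalars with c_1 b1 + c_2 b2 = z; equivalently solve M c = z where the columns of M are b1, b2.
System: -2c_1 - c_2 = -3, 2c_1 + 3c_2 = 1; solving gives c_1 = 2, c_2 = -1.
Check: 2b1 - b2 = <-3, 1>.

<2, -1>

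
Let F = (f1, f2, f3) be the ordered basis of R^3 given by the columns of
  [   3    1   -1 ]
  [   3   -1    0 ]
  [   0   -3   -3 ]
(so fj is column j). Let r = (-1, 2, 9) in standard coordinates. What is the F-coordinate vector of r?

We seek scalars with c_1 f1 + ... + c_3 f3 = r; equivalently solve M c = r where the columns of M are f1, ..., f3.
Row-reducing the augmented matrix [M | r] gives c = (0, -2, -1).
Check: 0·f1 - 2f2 - f3 = (-1, 2, 9).

(0, -2, -1)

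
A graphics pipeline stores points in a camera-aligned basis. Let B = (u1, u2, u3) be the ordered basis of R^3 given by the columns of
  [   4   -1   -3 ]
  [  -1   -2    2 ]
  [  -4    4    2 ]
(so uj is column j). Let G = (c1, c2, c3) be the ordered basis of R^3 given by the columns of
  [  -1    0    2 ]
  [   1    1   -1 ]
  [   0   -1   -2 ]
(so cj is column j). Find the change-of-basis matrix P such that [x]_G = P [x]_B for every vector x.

Take x = uj: its B-coordinates are the j-th standard unit vector, so P e_j — column j of P — equals [uj]_G.
u1 = -2c1 + 2c2 + c3, giving column 1 = <-2, 2, 1>; repeating for each j gives P = [[-2, -1, 1], [2, -2, 0], [1, -1, -1]].

[[-2, -1, 1], [2, -2, 0], [1, -1, -1]]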